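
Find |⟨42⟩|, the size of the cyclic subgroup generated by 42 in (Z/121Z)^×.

55

Since 42 ∈ (Z/121Z)^×, its order divides φ(121) = φ(11^2) = 11·(11−1) = 110 = 2 · 5 · 11.
Divisors of 110: 1, 2, 5, 10, 11, 22, 55, 110.
Test each divisor d:
42^1 ≡ 42 (mod 121)
42^2 ≡ 70 (mod 121)
42^5 ≡ 100 (mod 121)
42^10 ≡ 78 (mod 121)
42^11 ≡ 9 (mod 121)
42^22 ≡ 81 (mod 121)
42^55 ≡ 1 (mod 121) ✓
The smallest such exponent is 55, so the order of 42 is 55.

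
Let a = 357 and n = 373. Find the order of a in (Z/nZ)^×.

186

By Lagrange's theorem, ord_373(357) divides φ(373) = 373 − 1 = 372 = 2^2 · 3 · 31.
Divisors of 372: 1, 2, 3, 4, 6, 12, 31, 62, 93, 124, 186, 372.
Test each divisor d:
357^1 ≡ 357
357^2 ≡ 256
357^3 ≡ 7
357^4 ≡ 261
357^6 ≡ 49
357^12 ≡ 163
357^31 ≡ 89
357^62 ≡ 88
357^93 ≡ 372
357^124 ≡ 284
357^186 ≡ 1
So ord_373(357) = 186.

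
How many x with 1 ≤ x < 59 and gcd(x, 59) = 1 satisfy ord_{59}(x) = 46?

0

φ(59) = 59 − 1 = 58 = 2 · 29.
In a cyclic group of order 58, there are φ(d) elements of order d for each divisor d of 58, and zero for non-divisors.
46 does not divide 58, so no element of (Z/59Z)^× has order 46.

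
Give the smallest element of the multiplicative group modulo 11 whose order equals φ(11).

2

φ(11) = 11 − 1 = 10 = 2 · 5.
Test candidates g = 2, 3, … against the prime factors q ∈ {2, 5} of φ(11): g is a generator iff g^(10/q) ≢ 1 for every such q.
g = 2: 2^5 ≡ 10; 2^2 ≡ 4 — none is 1, so 2 is a primitive root.
The smallest primitive root modulo 11 is 2.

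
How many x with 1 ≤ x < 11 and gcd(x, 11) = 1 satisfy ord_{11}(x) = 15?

φ(11) = 11 − 1 = 10 = 2 · 5.
Since (Z/11Z)^× is cyclic of order 10, the number of elements of order d is φ(d) when d | 10 and 0 otherwise.
Since 15 ∤ 10, the count is 0.

0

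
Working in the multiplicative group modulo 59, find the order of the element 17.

29

ord(17) | φ(59) = 59 − 1 = 58 = 2 · 29.
Divisors of 58: 1, 2, 29, 58.
Check 17^d mod 59 for each divisor in increasing order:
17^1 ≡ 17
17^2 ≡ 53
17^29 ≡ 1
The smallest such exponent is 29, so the order of 17 is 29.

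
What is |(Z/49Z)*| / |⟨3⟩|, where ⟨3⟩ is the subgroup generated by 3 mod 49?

1

By Lagrange's theorem, ord_49(3) divides φ(49) = φ(7^2) = 7·(7−1) = 42 = 2 · 3 · 7.
Divisors of 42: 1, 2, 3, 6, 7, 14, 21, 42.
Test each divisor d:
3^1 ≡ 3
3^2 ≡ 9
3^3 ≡ 27
3^6 ≡ 43
3^7 ≡ 31
3^14 ≡ 30
3^21 ≡ 48
3^42 ≡ 1
So ord_49(3) = 42, hence |⟨3⟩| = 42.
The index is φ(49) / ord(3) = 42 / 42 = 1.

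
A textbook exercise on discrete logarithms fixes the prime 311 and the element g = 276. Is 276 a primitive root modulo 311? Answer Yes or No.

φ(311) = 311 − 1 = 310 = 2 · 5 · 31.
276 is a primitive root mod 311 iff 276^(φ(311)/q) ≢ 1 for every prime q | φ(311), i.e. q ∈ {2, 5, 31}.
276^155 ≡ 310 (mod 311)  [q = 2: ≢ 1 ✓]
276^62 ≡ 36 (mod 311)  [q = 5: ≢ 1 ✓]
276^10 ≡ 83 (mod 311)  [q = 31: ≢ 1 ✓]
All checks pass, so 276 has order 310 and is a primitive root modulo 311.

Yes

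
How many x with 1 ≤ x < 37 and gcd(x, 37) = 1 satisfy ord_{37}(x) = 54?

0

φ(37) = 37 − 1 = 36 = 2^2 · 3^2.
In a cyclic group of order 36, there are φ(d) elements of order d for each divisor d of 36, and zero for non-divisors.
54 does not divide 36, so no element of (Z/37Z)^× has order 54.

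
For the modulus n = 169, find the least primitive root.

φ(169) = φ(13^2) = 13·(13−1) = 156 = 2^2 · 3 · 13.
g is a primitive root iff g^(156/q) ≢ 1 (mod 169) for each prime q ∈ {2, 3, 13}.
g = 2: 2^78 ≡ 168; 2^52 ≡ 146; 2^12 ≡ 40 — none is 1, so 2 is a primitive root.
So 2 is the smallest generator of (Z/169Z)^×.

2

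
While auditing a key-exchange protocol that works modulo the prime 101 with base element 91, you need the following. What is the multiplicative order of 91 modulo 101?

ord(91) | φ(101) = 101 − 1 = 100 = 2^2 · 5^2.
Divisors of 100: 1, 2, 4, 5, 10, 20, 25, 50, 100.
Check 91^d mod 101 for each divisor in increasing order:
91^1 ≡ 91
91^2 ≡ 100
91^4 ≡ 1
So ord_101(91) = 4.

4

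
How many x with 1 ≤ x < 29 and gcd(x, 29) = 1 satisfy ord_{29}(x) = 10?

0

φ(29) = 29 − 1 = 28 = 2^2 · 7.
Since (Z/29Z)^× is cyclic of order 28, the number of elements of order d is φ(d) when d | 28 and 0 otherwise.
10 does not divide 28, so no element of (Z/29Z)^× has order 10.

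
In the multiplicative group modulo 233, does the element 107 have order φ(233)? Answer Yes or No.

φ(233) = 233 − 1 = 232 = 2^3 · 29.
107 is a primitive root mod 233 iff 107^(φ(233)/q) ≢ 1 for every prime q | φ(233), i.e. q ∈ {2, 29}.
107^116 ≡ 1 (mod 233)  [q = 2: ≡ 1 ✗]
107^8 ≡ 76 (mod 233)  [q = 29: ≢ 1 ✓]
Since 107^116 ≡ 1, the order of 107 divides 116 < 232, so 107 is not a primitive root.

No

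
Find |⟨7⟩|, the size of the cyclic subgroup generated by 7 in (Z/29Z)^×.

7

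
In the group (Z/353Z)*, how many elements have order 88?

φ(353) = 353 − 1 = 352 = 2^5 · 11.
In a cyclic group of order 352, there are φ(d) elements of order d for each divisor d of 352, and zero for non-divisors.
88 = 2^3 · 11 divides 352, and φ(88) = 40.

40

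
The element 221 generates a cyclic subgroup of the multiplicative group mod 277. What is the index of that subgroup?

1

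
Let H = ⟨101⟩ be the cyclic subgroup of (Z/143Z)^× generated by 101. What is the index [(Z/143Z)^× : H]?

4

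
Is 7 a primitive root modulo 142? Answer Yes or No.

Yes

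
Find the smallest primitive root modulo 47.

5

φ(47) = 47 − 1 = 46 = 2 · 23.
g is a primitive root iff g^(46/q) ≢ 1 (mod 47) for each prime q ∈ {2, 23}.
g = 2: 2^23 ≡ 1 — hits 1, so not a primitive root.
g = 3: 3^23 ≡ 1 — hits 1, so not a primitive root.
g = 4: 4^23 ≡ 1 — hits 1, so not a primitive root.
g = 5: 5^23 ≡ 46; 5^2 ≡ 25 — none is 1, so 5 is a primitive root.
The smallest primitive root modulo 47 is 5.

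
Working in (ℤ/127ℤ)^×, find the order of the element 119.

By Lagrange's theorem, ord_127(119) divides φ(127) = 127 − 1 = 126 = 2 · 3^2 · 7.
Divisors of 126: 1, 2, 3, 6, 7, 9, 14, 18, 21, 42, 63, 126.
Compute 119^d (mod 127) for the divisors d until we hit 1:
119^1 ≡ 119
119^2 ≡ 64
119^3 ≡ 123
119^6 ≡ 16
119^7 ≡ 126
119^9 ≡ 63
119^14 ≡ 1
Therefore the multiplicative order of 119 modulo 127 is 14.

14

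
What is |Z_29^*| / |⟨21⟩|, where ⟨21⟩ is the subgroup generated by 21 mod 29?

ord(21) | φ(29) = 29 − 1 = 28 = 2^2 · 7.
Divisors of 28: 1, 2, 4, 7, 14, 28.
Evaluate successive powers at the divisors of 28:
21^1 ≡ 21 (mod 29)
21^2 ≡ 6 (mod 29)
21^4 ≡ 7 (mod 29)
21^7 ≡ 12 (mod 29)
21^14 ≡ 28 (mod 29)
21^28 ≡ 1 (mod 29) ✓
So ord_29(21) = 28, hence |⟨21⟩| = 28.
[(Z/29Z)^× : ⟨21⟩] = 28/28 = 1.

1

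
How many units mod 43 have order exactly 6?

2

φ(43) = 43 − 1 = 42 = 2 · 3 · 7.
(Z/43Z)^× is cyclic (|G| = 42); a cyclic group of order m has exactly φ(d) elements of each order d | m, and none otherwise.
6 = 2 · 3 divides 42, and φ(6) = 2.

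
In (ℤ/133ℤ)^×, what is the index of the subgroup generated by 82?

6

Since 82 ∈ (Z/133Z)^×, its order divides φ(133) = φ(7·19) = (7−1)·(19−1) = 6·18 = 108 = 2^2 · 3^3.
Divisors of 108: 1, 2, 3, 4, 6, 9, 12, 18, 27, 36, 54, 108.
Check 82^d mod 133 for each divisor in increasing order:
82^1 ≡ 82
82^2 ≡ 74
82^3 ≡ 83
82^4 ≡ 23
82^6 ≡ 106
82^9 ≡ 20
82^12 ≡ 64
82^18 ≡ 1
Thus |⟨82⟩| = ord(82) = 18.
[(Z/133Z)^× : ⟨82⟩] = 108/18 = 6.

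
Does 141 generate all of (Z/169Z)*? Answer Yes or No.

Yes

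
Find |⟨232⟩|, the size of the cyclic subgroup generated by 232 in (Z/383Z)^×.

The order of 232 must divide φ(383) = 383 − 1 = 382 = 2 · 191.
Divisors of 382: 1, 2, 191, 382.
Test each divisor d:
232^1 ≡ 232 (mod 383)
232^2 ≡ 204 (mod 383)
232^191 ≡ 1 (mod 383) ✓
Hence ord(232) = 191.

191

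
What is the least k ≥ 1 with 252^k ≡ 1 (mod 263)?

262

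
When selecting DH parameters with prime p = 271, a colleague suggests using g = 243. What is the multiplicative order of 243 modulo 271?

6

Since 243 ∈ (Z/271Z)^×, its order divides φ(271) = 271 − 1 = 270 = 2 · 3^3 · 5.
Divisors of 270: 1, 2, 3, 5, 6, 9, 10, 15, 18, 27, 30, 45, 54, 90, 135, 270.
Test each divisor d:
243^1 ≡ 243
243^2 ≡ 242
243^3 ≡ 270
243^5 ≡ 29
243^6 ≡ 1
Therefore the multiplicative order of 243 modulo 271 is 6.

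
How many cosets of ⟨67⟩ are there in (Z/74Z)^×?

2

The order of 67 must divide φ(74) = φ(2)·φ(37) = 1·36 = 36 = 2^2 · 3^2.
Divisors of 36: 1, 2, 3, 4, 6, 9, 12, 18, 36.
Evaluate successive powers at the divisors of 36:
67^1 ≡ 67 (mod 74)
67^2 ≡ 49 (mod 74)
67^3 ≡ 27 (mod 74)
67^4 ≡ 33 (mod 74)
67^6 ≡ 63 (mod 74)
67^9 ≡ 73 (mod 74)
67^12 ≡ 47 (mod 74)
67^18 ≡ 1 (mod 74) ✓
So ord_74(67) = 18, hence |⟨67⟩| = 18.
The index is φ(74) / ord(67) = 36 / 18 = 2.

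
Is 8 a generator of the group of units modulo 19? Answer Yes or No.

No

φ(19) = 19 − 1 = 18 = 2 · 3^2.
8 is a primitive root mod 19 iff 8^(φ(19)/q) ≢ 1 for every prime q | φ(19), i.e. q ∈ {2, 3}.
8^9 ≡ 18 (mod 19)  [q = 2: ≢ 1 ✓]
8^6 ≡ 1 (mod 19)  [q = 3: ≡ 1 ✗]
Since 8^6 ≡ 1, the order of 8 divides 6 < 18, so 8 is not a primitive root.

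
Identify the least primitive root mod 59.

2

φ(59) = 59 − 1 = 58 = 2 · 29.
g is a primitive root iff g^(58/q) ≢ 1 (mod 59) for each prime q ∈ {2, 29}.
g = 2: 2^29 ≡ 58; 2^2 ≡ 4 — none is 1, so 2 is a primitive root.
Hence the least primitive root of 59 is 2.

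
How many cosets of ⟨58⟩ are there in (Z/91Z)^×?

The order of 58 must divide φ(91) = φ(7·13) = (7−1)·(13−1) = 6·12 = 72 = 2^3 · 3^2.
Divisors of 72: 1, 2, 3, 4, 6, 8, 9, 12, 18, 24, 36, 72.
Compute 58^d (mod 91) for the divisors d until we hit 1:
58^1 ≡ 58 (mod 91)
58^2 ≡ 88 (mod 91)
58^3 ≡ 8 (mod 91)
58^4 ≡ 9 (mod 91)
58^6 ≡ 64 (mod 91)
58^8 ≡ 81 (mod 91)
58^9 ≡ 57 (mod 91)
58^12 ≡ 1 (mod 91) ✓
The order of 58 is 12, so the subgroup it generates has 12 elements.
The index is φ(91) / ord(58) = 72 / 12 = 6.

6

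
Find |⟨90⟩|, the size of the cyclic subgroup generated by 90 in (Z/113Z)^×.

112

The order of 90 must divide φ(113) = 113 − 1 = 112 = 2^4 · 7.
Divisors of 112: 1, 2, 4, 7, 8, 14, 16, 28, 56, 112.
Evaluate successive powers at the divisors of 112:
90^1 ≡ 90 (mod 113)
90^2 ≡ 77 (mod 113)
90^4 ≡ 53 (mod 113)
90^7 ≡ 40 (mod 113)
90^8 ≡ 97 (mod 113)
90^14 ≡ 18 (mod 113)
90^16 ≡ 30 (mod 113)
90^28 ≡ 98 (mod 113)
90^56 ≡ 112 (mod 113)
90^112 ≡ 1 (mod 113) ✓
So ord_113(90) = 112.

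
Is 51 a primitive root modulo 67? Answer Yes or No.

φ(67) = 67 − 1 = 66 = 2 · 3 · 11.
51 is a primitive root mod 67 iff 51^(φ(67)/q) ≢ 1 for every prime q | φ(67), i.e. q ∈ {2, 3, 11}.
51^33 ≡ 66 (mod 67)  [q = 2: ≢ 1 ✓]
51^22 ≡ 37 (mod 67)  [q = 3: ≢ 1 ✓]
51^6 ≡ 14 (mod 67)  [q = 11: ≢ 1 ✓]
Every test exponent gives a nontrivial residue, hence 51 generates the full group.

Yes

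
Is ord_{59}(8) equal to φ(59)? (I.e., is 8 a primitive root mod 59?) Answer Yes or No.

Yes

φ(59) = 59 − 1 = 58 = 2 · 29.
8 is a primitive root mod 59 iff 8^(φ(59)/q) ≢ 1 for every prime q | φ(59), i.e. q ∈ {2, 29}.
8^29 ≡ 58 (mod 59)  [q = 2: ≢ 1 ✓]
8^2 ≡ 5 (mod 59)  [q = 29: ≢ 1 ✓]
All checks pass, so 8 has order 58 and is a primitive root modulo 59.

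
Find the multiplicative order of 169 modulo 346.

43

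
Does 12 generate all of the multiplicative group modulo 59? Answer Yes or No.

φ(59) = 59 − 1 = 58 = 2 · 29.
Test 12^(58/q) mod 59 for each prime factor q of 58:
12^29 ≡ 1 (mod 59)  [q = 2: ≡ 1 ✗]
12^2 ≡ 26 (mod 59)  [q = 29: ≢ 1 ✓]
12^29 ≡ 1 shows ord(12) | 29, strictly less than φ(59); not a primitive root.

No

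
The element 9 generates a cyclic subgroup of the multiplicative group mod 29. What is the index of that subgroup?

Since 9 ∈ (Z/29Z)^×, its order divides φ(29) = 29 − 1 = 28 = 2^2 · 7.
Divisors of 28: 1, 2, 4, 7, 14, 28.
Evaluate successive powers at the divisors of 28:
9^1 ≡ 9 (mod 29)
9^2 ≡ 23 (mod 29)
9^4 ≡ 7 (mod 29)
9^7 ≡ 28 (mod 29)
9^14 ≡ 1 (mod 29) ✓
So ord_29(9) = 14, hence |⟨9⟩| = 14.
Index = |(Z/29Z)^×| / |⟨9⟩| = 28 / 14 = 2.

2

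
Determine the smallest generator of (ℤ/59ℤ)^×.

φ(59) = 59 − 1 = 58 = 2 · 29.
Test candidates g = 2, 3, … against the prime factors q ∈ {2, 29} of φ(59): g is a generator iff g^(58/q) ≢ 1 for every such q.
g = 2: 2^29 ≡ 58; 2^2 ≡ 4 — none is 1, so 2 is a primitive root.
So 2 is the smallest generator of (Z/59Z)^×.

2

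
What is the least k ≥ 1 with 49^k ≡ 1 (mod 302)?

75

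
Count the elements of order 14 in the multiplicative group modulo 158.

φ(158) = φ(2)·φ(79) = 1·78 = 78 = 2 · 3 · 13.
In a cyclic group of order 78, there are φ(d) elements of order d for each divisor d of 78, and zero for non-divisors.
14 does not divide 78, so no element of (Z/158Z)^× has order 14.

0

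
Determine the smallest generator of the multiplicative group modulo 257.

φ(257) = 257 − 1 = 256 = 2^8.
Test candidates g = 2, 3, … against the prime factors q ∈ {2} of φ(257): g is a generator iff g^(256/q) ≢ 1 for every such q.
g = 2: 2^128 ≡ 1 — hits 1, so not a primitive root.
g = 3: 3^128 ≡ 256 — none is 1, so 3 is a primitive root.
So 3 is the smallest generator of (Z/257Z)^×.

3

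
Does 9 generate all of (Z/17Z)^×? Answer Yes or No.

No

φ(17) = 17 − 1 = 16 = 2^4.
It suffices to check that the order of 9 is not a proper divisor of 16: compute 9^(16/q) for q ∈ {2}.
9^8 ≡ 1 (mod 17)  [q = 2: ≡ 1 ✗]
9^8 ≡ 1 shows ord(9) | 8, strictly less than φ(17); not a primitive root.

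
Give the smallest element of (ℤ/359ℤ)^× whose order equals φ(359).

φ(359) = 359 − 1 = 358 = 2 · 179.
Test candidates g = 2, 3, … against the prime factors q ∈ {2, 179} of φ(359): g is a generator iff g^(358/q) ≢ 1 for every such q.
g = 2: 2^179 ≡ 1 — hits 1, so not a primitive root.
g = 3: 3^179 ≡ 1 — hits 1, so not a primitive root.
g = 4: 4^179 ≡ 1 — hits 1, so not a primitive root.
g = 5: 5^179 ≡ 1 — hits 1, so not a primitive root.
g = 6: 6^179 ≡ 1 — hits 1, so not a primitive root.
g = 7: 7^179 ≡ 358; 7^2 ≡ 49 — none is 1, so 7 is a primitive root.
Hence the least primitive root of 359 is 7.

7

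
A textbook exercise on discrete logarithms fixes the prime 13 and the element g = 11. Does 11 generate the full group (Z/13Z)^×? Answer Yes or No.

φ(13) = 13 − 1 = 12 = 2^2 · 3.
An element g generates (Z/13Z)^× iff g^(12/q) ≢ 1 (mod 13) for each prime q ∈ {2, 3}.
11^6 ≡ 12 (mod 13)  [q = 2: ≢ 1 ✓]
11^4 ≡ 3 (mod 13)  [q = 3: ≢ 1 ✓]
Every test exponent gives a nontrivial residue, hence 11 generates the full group.

Yes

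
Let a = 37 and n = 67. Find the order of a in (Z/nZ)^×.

ord(37) | φ(67) = 67 − 1 = 66 = 2 · 3 · 11.
Divisors of 66: 1, 2, 3, 6, 11, 22, 33, 66.
Compute 37^d (mod 67) for the divisors d until we hit 1:
37^1 ≡ 37
37^2 ≡ 29
37^3 ≡ 1
The smallest such exponent is 3, so the order of 37 is 3.

3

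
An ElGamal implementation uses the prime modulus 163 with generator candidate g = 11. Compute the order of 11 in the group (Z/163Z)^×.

162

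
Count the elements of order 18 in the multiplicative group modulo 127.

φ(127) = 127 − 1 = 126 = 2 · 3^2 · 7.
(Z/127Z)^× is cyclic (|G| = 126); a cyclic group of order m has exactly φ(d) elements of each order d | m, and none otherwise.
18 = 2 · 3^2 divides 126, and φ(18) = 6.

6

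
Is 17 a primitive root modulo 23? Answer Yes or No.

Yes

φ(23) = 23 − 1 = 22 = 2 · 11.
17 is a primitive root mod 23 iff 17^(φ(23)/q) ≢ 1 for every prime q | φ(23), i.e. q ∈ {2, 11}.
17^11 ≡ 22 (mod 23)  [q = 2: ≢ 1 ✓]
17^2 ≡ 13 (mod 23)  [q = 11: ≢ 1 ✓]
Every test exponent gives a nontrivial residue, hence 17 generates the full group.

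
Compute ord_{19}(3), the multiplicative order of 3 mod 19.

18

The order of 3 must divide φ(19) = 19 − 1 = 18 = 2 · 3^2.
Divisors of 18: 1, 2, 3, 6, 9, 18.
Evaluate successive powers at the divisors of 18:
3^1 ≡ 3
3^2 ≡ 9
3^3 ≡ 8
3^6 ≡ 7
3^9 ≡ 18
3^18 ≡ 1
Hence ord(3) = 18.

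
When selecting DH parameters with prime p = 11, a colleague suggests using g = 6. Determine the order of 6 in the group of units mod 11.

10

ord(6) | φ(11) = 11 − 1 = 10 = 2 · 5.
Divisors of 10: 1, 2, 5, 10.
Compute 6^d (mod 11) for the divisors d until we hit 1:
6^1 ≡ 6 (mod 11)
6^2 ≡ 3 (mod 11)
6^5 ≡ 10 (mod 11)
6^10 ≡ 1 (mod 11) ✓
Therefore the multiplicative order of 6 modulo 11 is 10.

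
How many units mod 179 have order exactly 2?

1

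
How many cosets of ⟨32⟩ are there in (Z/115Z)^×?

2

The order of 32 must divide φ(115) = φ(5·23) = (5−1)·(23−1) = 4·22 = 88 = 2^3 · 11.
Divisors of 88: 1, 2, 4, 8, 11, 22, 44, 88.
Test each divisor d:
32^1 ≡ 32 (mod 115)
32^2 ≡ 104 (mod 115)
32^4 ≡ 6 (mod 115)
32^8 ≡ 36 (mod 115)
32^11 ≡ 93 (mod 115)
32^22 ≡ 24 (mod 115)
32^44 ≡ 1 (mod 115) ✓
The order of 32 is 44, so the subgroup it generates has 44 elements.
Index = |(Z/115Z)^×| / |⟨32⟩| = 88 / 44 = 2.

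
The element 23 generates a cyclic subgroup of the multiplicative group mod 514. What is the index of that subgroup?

4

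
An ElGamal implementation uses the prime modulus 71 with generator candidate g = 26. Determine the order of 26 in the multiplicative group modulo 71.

14

Since 26 ∈ (Z/71Z)^×, its order divides φ(71) = 71 − 1 = 70 = 2 · 5 · 7.
Divisors of 70: 1, 2, 5, 7, 10, 14, 35, 70.
Check 26^d mod 71 for each divisor in increasing order:
26^1 ≡ 26 (mod 71)
26^2 ≡ 37 (mod 71)
26^5 ≡ 23 (mod 71)
26^7 ≡ 70 (mod 71)
26^10 ≡ 32 (mod 71)
26^14 ≡ 1 (mod 71) ✓
Therefore the multiplicative order of 26 modulo 71 is 14.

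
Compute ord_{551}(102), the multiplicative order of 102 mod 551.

Since 102 ∈ (Z/551Z)^×, its order divides φ(551) = φ(19·29) = (19−1)·(29−1) = 18·28 = 504 = 2^3 · 3^2 · 7.
Divisors of 504: 1, 2, 3, 4, 6, 7, 8, 9, 12, 14, 18, 21, 24, 28, 36, 42, 56, 63, 72, 84, 126, 168, 252, 504.
Evaluate successive powers at the divisors of 504:
102^1 ≡ 102
102^2 ≡ 486
102^3 ≡ 533
102^4 ≡ 368
102^6 ≡ 324
102^7 ≡ 539
102^8 ≡ 429
102^9 ≡ 229
102^12 ≡ 286
102^14 ≡ 144
102^18 ≡ 96
102^21 ≡ 476
102^24 ≡ 248
102^28 ≡ 349
102^36 ≡ 400
102^42 ≡ 115
102^56 ≡ 30
102^63 ≡ 191
102^72 ≡ 210
102^84 ≡ 1
The smallest such exponent is 84, so the order of 102 is 84.

84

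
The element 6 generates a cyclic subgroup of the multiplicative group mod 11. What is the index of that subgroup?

1

The order of 6 must divide φ(11) = 11 − 1 = 10 = 2 · 5.
Divisors of 10: 1, 2, 5, 10.
Compute 6^d (mod 11) for the divisors d until we hit 1:
6^1 ≡ 6 (mod 11)
6^2 ≡ 3 (mod 11)
6^5 ≡ 10 (mod 11)
6^10 ≡ 1 (mod 11) ✓
So ord_11(6) = 10, hence |⟨6⟩| = 10.
Index = |(Z/11Z)^×| / |⟨6⟩| = 10 / 10 = 1.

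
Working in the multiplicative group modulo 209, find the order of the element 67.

18

By Lagrange's theorem, ord_209(67) divides φ(209) = φ(11·19) = (11−1)·(19−1) = 10·18 = 180 = 2^2 · 3^2 · 5.
Divisors of 180: 1, 2, 3, 4, 5, 6, 9, 10, 12, 15, 18, 20, 30, 36, 45, 60, 90, 180.
Compute 67^d (mod 209) for the divisors d until we hit 1:
67^1 ≡ 67
67^2 ≡ 100
67^3 ≡ 12
67^4 ≡ 177
67^5 ≡ 155
67^6 ≡ 144
67^9 ≡ 56
67^10 ≡ 199
67^12 ≡ 45
67^15 ≡ 122
67^18 ≡ 1
The smallest such exponent is 18, so the order of 67 is 18.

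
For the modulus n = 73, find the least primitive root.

5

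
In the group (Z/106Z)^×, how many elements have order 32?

φ(106) = φ(2)·φ(53) = 1·52 = 52 = 2^2 · 13.
(Z/106Z)^× is cyclic (|G| = 52); a cyclic group of order m has exactly φ(d) elements of each order d | m, and none otherwise.
32 does not divide 52, so no element of (Z/106Z)^× has order 32.

0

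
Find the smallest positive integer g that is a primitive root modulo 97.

5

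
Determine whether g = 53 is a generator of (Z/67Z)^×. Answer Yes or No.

φ(67) = 67 − 1 = 66 = 2 · 3 · 11.
It suffices to check that the order of 53 is not a proper divisor of 66: compute 53^(66/q) for q ∈ {2, 3, 11}.
53^33 ≡ 66 (mod 67)  [q = 2: ≢ 1 ✓]
53^22 ≡ 1 (mod 67)  [q = 3: ≡ 1 ✗]
53^6 ≡ 9 (mod 67)  [q = 11: ≢ 1 ✓]
The check at q = 3 fails, so 53 generates a proper subgroup.

No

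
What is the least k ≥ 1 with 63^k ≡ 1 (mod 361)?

Since 63 ∈ (Z/361Z)^×, its order divides φ(361) = φ(19^2) = 19·(19−1) = 342 = 2 · 3^2 · 19.
Divisors of 342: 1, 2, 3, 6, 9, 18, 19, 38, 57, 114, 171, 342.
Compute 63^d (mod 361) for the divisors d until we hit 1:
63^1 ≡ 63 (mod 361)
63^2 ≡ 359 (mod 361)
63^3 ≡ 235 (mod 361)
63^6 ≡ 353 (mod 361)
63^9 ≡ 286 (mod 361)
63^18 ≡ 210 (mod 361)
63^19 ≡ 234 (mod 361)
63^38 ≡ 245 (mod 361)
63^57 ≡ 292 (mod 361)
63^114 ≡ 68 (mod 361)
63^171 ≡ 1 (mod 361) ✓
So ord_361(63) = 171.

171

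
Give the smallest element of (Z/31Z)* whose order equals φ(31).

3

φ(31) = 31 − 1 = 30 = 2 · 3 · 5.
Test candidates g = 2, 3, … against the prime factors q ∈ {2, 3, 5} of φ(31): g is a generator iff g^(30/q) ≢ 1 for every such q.
g = 2: 2^15 ≡ 1 — hits 1, so not a primitive root.
g = 3: 3^15 ≡ 30; 3^10 ≡ 25; 3^6 ≡ 16 — none is 1, so 3 is a primitive root.
Hence the least primitive root of 31 is 3.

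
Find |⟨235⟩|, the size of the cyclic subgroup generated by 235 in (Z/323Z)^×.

48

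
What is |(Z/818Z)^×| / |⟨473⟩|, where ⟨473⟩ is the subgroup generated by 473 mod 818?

Since 473 ∈ (Z/818Z)^×, its order divides φ(818) = φ(2)·φ(409) = 1·408 = 408 = 2^3 · 3 · 17.
Divisors of 408: 1, 2, 3, 4, 6, 8, 12, 17, 24, 34, 51, 68, 102, 136, 204, 408.
Test each divisor d:
473^1 ≡ 473 (mod 818)
473^2 ≡ 415 (mod 818)
473^3 ≡ 793 (mod 818)
473^4 ≡ 445 (mod 818)
473^6 ≡ 625 (mod 818)
473^8 ≡ 69 (mod 818)
473^12 ≡ 439 (mod 818)
473^17 ≡ 817 (mod 818)
473^24 ≡ 491 (mod 818)
473^34 ≡ 1 (mod 818) ✓
The order of 473 is 34, so the subgroup it generates has 34 elements.
[(Z/818Z)^× : ⟨473⟩] = 408/34 = 12.

12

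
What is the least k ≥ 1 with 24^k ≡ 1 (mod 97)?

24

Since 24 ∈ (Z/97Z)^×, its order divides φ(97) = 97 − 1 = 96 = 2^5 · 3.
Divisors of 96: 1, 2, 3, 4, 6, 8, 12, 16, 24, 32, 48, 96.
Check 24^d mod 97 for each divisor in increasing order:
24^1 ≡ 24 (mod 97)
24^2 ≡ 91 (mod 97)
24^3 ≡ 50 (mod 97)
24^4 ≡ 36 (mod 97)
24^6 ≡ 75 (mod 97)
24^8 ≡ 35 (mod 97)
24^12 ≡ 96 (mod 97)
24^16 ≡ 61 (mod 97)
24^24 ≡ 1 (mod 97) ✓
Hence ord(24) = 24.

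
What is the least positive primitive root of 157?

φ(157) = 157 − 1 = 156 = 2^2 · 3 · 13.
g is a primitive root iff g^(156/q) ≢ 1 (mod 157) for each prime q ∈ {2, 3, 13}.
g = 2: 2^78 ≡ 156; 2^52 ≡ 1 — hits 1, so not a primitive root.
g = 3: 3^78 ≡ 1 — hits 1, so not a primitive root.
g = 4: 4^78 ≡ 1 — hits 1, so not a primitive root.
g = 5: 5^78 ≡ 156; 5^52 ≡ 12; 5^12 ≡ 130 — none is 1, so 5 is a primitive root.
So 5 is the smallest generator of (Z/157Z)^×.

5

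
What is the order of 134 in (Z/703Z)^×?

12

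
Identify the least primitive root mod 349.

2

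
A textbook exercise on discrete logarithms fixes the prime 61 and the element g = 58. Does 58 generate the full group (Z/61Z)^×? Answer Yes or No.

φ(61) = 61 − 1 = 60 = 2^2 · 3 · 5.
Test 58^(60/q) mod 61 for each prime factor q of 60:
58^30 ≡ 1 (mod 61)  [q = 2: ≡ 1 ✗]
58^20 ≡ 1 (mod 61)  [q = 3: ≡ 1 ✗]
58^12 ≡ 9 (mod 61)  [q = 5: ≢ 1 ✓]
58^30 ≡ 1 shows ord(58) | 30, strictly less than φ(61); not a primitive root.

No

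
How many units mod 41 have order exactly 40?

16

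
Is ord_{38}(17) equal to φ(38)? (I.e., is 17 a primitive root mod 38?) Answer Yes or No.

No

φ(38) = φ(2)·φ(19) = 1·18 = 18 = 2 · 3^2.
17 is a primitive root mod 38 iff 17^(φ(38)/q) ≢ 1 for every prime q | φ(38), i.e. q ∈ {2, 3}.
17^9 ≡ 1 (mod 38)  [q = 2: ≡ 1 ✗]
17^6 ≡ 7 (mod 38)  [q = 3: ≢ 1 ✓]
17^9 ≡ 1 shows ord(17) | 9, strictly less than φ(38); not a primitive root.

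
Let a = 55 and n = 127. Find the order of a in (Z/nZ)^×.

By Lagrange's theorem, ord_127(55) divides φ(127) = 127 − 1 = 126 = 2 · 3^2 · 7.
Divisors of 126: 1, 2, 3, 6, 7, 9, 14, 18, 21, 42, 63, 126.
Test each divisor d:
55^1 ≡ 55 (mod 127)
55^2 ≡ 104 (mod 127)
55^3 ≡ 5 (mod 127)
55^6 ≡ 25 (mod 127)
55^7 ≡ 105 (mod 127)
55^9 ≡ 125 (mod 127)
55^14 ≡ 103 (mod 127)
55^18 ≡ 4 (mod 127)
55^21 ≡ 20 (mod 127)
55^42 ≡ 19 (mod 127)
55^63 ≡ 126 (mod 127)
55^126 ≡ 1 (mod 127) ✓
The smallest such exponent is 126, so the order of 55 is 126.

126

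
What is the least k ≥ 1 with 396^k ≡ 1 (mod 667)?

308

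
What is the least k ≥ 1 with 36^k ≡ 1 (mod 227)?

113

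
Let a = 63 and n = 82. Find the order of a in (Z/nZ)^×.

40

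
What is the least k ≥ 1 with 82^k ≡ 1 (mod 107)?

106

By Lagrange's theorem, ord_107(82) divides φ(107) = 107 − 1 = 106 = 2 · 53.
Divisors of 106: 1, 2, 53, 106.
Evaluate successive powers at the divisors of 106:
82^1 ≡ 82 (mod 107)
82^2 ≡ 90 (mod 107)
82^53 ≡ 106 (mod 107)
82^106 ≡ 1 (mod 107) ✓
Hence ord(82) = 106.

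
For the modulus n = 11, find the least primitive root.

2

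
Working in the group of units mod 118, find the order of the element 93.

58

ord(93) | φ(118) = φ(2)·φ(59) = 1·58 = 58 = 2 · 29.
Divisors of 58: 1, 2, 29, 58.
Check 93^d mod 118 for each divisor in increasing order:
93^1 ≡ 93 (mod 118)
93^2 ≡ 35 (mod 118)
93^29 ≡ 117 (mod 118)
93^58 ≡ 1 (mod 118) ✓
So ord_118(93) = 58.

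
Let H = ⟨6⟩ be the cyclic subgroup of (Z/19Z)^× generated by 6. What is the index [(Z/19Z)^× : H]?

2

Since 6 ∈ (Z/19Z)^×, its order divides φ(19) = 19 − 1 = 18 = 2 · 3^2.
Divisors of 18: 1, 2, 3, 6, 9, 18.
Check 6^d mod 19 for each divisor in increasing order:
6^1 ≡ 6
6^2 ≡ 17
6^3 ≡ 7
6^6 ≡ 11
6^9 ≡ 1
Thus |⟨6⟩| = ord(6) = 9.
Index = |(Z/19Z)^×| / |⟨6⟩| = 18 / 9 = 2.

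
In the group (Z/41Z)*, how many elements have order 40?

16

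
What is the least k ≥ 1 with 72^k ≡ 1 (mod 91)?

12

ord(72) | φ(91) = φ(7·13) = (7−1)·(13−1) = 6·12 = 72 = 2^3 · 3^2.
Divisors of 72: 1, 2, 3, 4, 6, 8, 9, 12, 18, 24, 36, 72.
Test each divisor d:
72^1 ≡ 72 (mod 91)
72^2 ≡ 88 (mod 91)
72^3 ≡ 57 (mod 91)
72^4 ≡ 9 (mod 91)
72^6 ≡ 64 (mod 91)
72^8 ≡ 81 (mod 91)
72^9 ≡ 8 (mod 91)
72^12 ≡ 1 (mod 91) ✓
The smallest such exponent is 12, so the order of 72 is 12.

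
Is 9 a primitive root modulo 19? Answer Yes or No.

φ(19) = 19 − 1 = 18 = 2 · 3^2.
An element g generates (Z/19Z)^× iff g^(18/q) ≢ 1 (mod 19) for each prime q ∈ {2, 3}.
9^9 ≡ 1 (mod 19)  [q = 2: ≡ 1 ✗]
9^6 ≡ 11 (mod 19)  [q = 3: ≢ 1 ✓]
The check at q = 2 fails, so 9 generates a proper subgroup.

No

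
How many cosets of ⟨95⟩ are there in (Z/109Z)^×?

1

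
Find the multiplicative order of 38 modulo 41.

The order of 38 must divide φ(41) = 41 − 1 = 40 = 2^3 · 5.
Divisors of 40: 1, 2, 4, 5, 8, 10, 20, 40.
Compute 38^d (mod 41) for the divisors d until we hit 1:
38^1 ≡ 38 (mod 41)
38^2 ≡ 9 (mod 41)
38^4 ≡ 40 (mod 41)
38^5 ≡ 3 (mod 41)
38^8 ≡ 1 (mod 41) ✓
Hence ord(38) = 8.

8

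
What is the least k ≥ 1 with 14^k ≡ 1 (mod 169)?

By Lagrange's theorem, ord_169(14) divides φ(169) = φ(13^2) = 13·(13−1) = 156 = 2^2 · 3 · 13.
Divisors of 156: 1, 2, 3, 4, 6, 12, 13, 26, 39, 52, 78, 156.
Compute 14^d (mod 169) for the divisors d until we hit 1:
14^1 ≡ 14 (mod 169)
14^2 ≡ 27 (mod 169)
14^3 ≡ 40 (mod 169)
14^4 ≡ 53 (mod 169)
14^6 ≡ 79 (mod 169)
14^12 ≡ 157 (mod 169)
14^13 ≡ 1 (mod 169) ✓
Therefore the multiplicative order of 14 modulo 169 is 13.

13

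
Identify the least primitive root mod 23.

5

φ(23) = 23 − 1 = 22 = 2 · 11.
Test candidates g = 2, 3, … against the prime factors q ∈ {2, 11} of φ(23): g is a generator iff g^(22/q) ≢ 1 for every such q.
g = 2: 2^11 ≡ 1 — hits 1, so not a primitive root.
g = 3: 3^11 ≡ 1 — hits 1, so not a primitive root.
g = 4: 4^11 ≡ 1 — hits 1, so not a primitive root.
g = 5: 5^11 ≡ 22; 5^2 ≡ 2 — none is 1, so 5 is a primitive root.
So 5 is the smallest generator of (Z/23Z)^×.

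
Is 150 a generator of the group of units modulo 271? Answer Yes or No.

φ(271) = 271 − 1 = 270 = 2 · 3^3 · 5.
An element g generates (Z/271Z)^× iff g^(270/q) ≢ 1 (mod 271) for each prime q ∈ {2, 3, 5}.
150^135 ≡ 270 (mod 271)  [q = 2: ≢ 1 ✓]
150^90 ≡ 28 (mod 271)  [q = 3: ≢ 1 ✓]
150^54 ≡ 10 (mod 271)  [q = 5: ≢ 1 ✓]
None equal 1, so ord_271(150) = 270: 150 is a primitive root.

Yes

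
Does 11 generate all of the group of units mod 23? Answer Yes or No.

Yes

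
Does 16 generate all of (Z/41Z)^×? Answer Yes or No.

No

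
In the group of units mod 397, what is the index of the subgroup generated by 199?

9

The order of 199 must divide φ(397) = 397 − 1 = 396 = 2^2 · 3^2 · 11.
Divisors of 396: 1, 2, 3, 4, 6, 9, 11, 12, 18, 22, 33, 36, 44, 66, 99, 132, 198, 396.
Compute 199^d (mod 397) for the divisors d until we hit 1:
199^1 ≡ 199
199^2 ≡ 298
199^3 ≡ 149
199^4 ≡ 273
199^6 ≡ 366
199^9 ≡ 145
199^11 ≡ 334
199^12 ≡ 167
199^18 ≡ 381
199^22 ≡ 396
199^33 ≡ 63
199^36 ≡ 256
199^44 ≡ 1
So ord_397(199) = 44, hence |⟨199⟩| = 44.
The index is φ(397) / ord(199) = 396 / 44 = 9.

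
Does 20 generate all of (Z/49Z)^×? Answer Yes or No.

No

φ(49) = φ(7^2) = 7·(7−1) = 42 = 2 · 3 · 7.
20 is a primitive root mod 49 iff 20^(φ(49)/q) ≢ 1 for every prime q | φ(49), i.e. q ∈ {2, 3, 7}.
20^21 ≡ 48 (mod 49)  [q = 2: ≢ 1 ✓]
20^14 ≡ 1 (mod 49)  [q = 3: ≡ 1 ✗]
20^6 ≡ 22 (mod 49)  [q = 7: ≢ 1 ✓]
Since 20^14 ≡ 1, the order of 20 divides 14 < 42, so 20 is not a primitive root.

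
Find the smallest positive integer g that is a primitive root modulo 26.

7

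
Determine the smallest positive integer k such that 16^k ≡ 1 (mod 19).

Since 16 ∈ (Z/19Z)^×, its order divides φ(19) = 19 − 1 = 18 = 2 · 3^2.
Divisors of 18: 1, 2, 3, 6, 9, 18.
Evaluate successive powers at the divisors of 18:
16^1 ≡ 16 (mod 19)
16^2 ≡ 9 (mod 19)
16^3 ≡ 11 (mod 19)
16^6 ≡ 7 (mod 19)
16^9 ≡ 1 (mod 19) ✓
The smallest such exponent is 9, so the order of 16 is 9.

9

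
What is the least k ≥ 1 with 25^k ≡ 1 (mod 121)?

55

Since 25 ∈ (Z/121Z)^×, its order divides φ(121) = φ(11^2) = 11·(11−1) = 110 = 2 · 5 · 11.
Divisors of 110: 1, 2, 5, 10, 11, 22, 55, 110.
Check 25^d mod 121 for each divisor in increasing order:
25^1 ≡ 25 (mod 121)
25^2 ≡ 20 (mod 121)
25^5 ≡ 78 (mod 121)
25^10 ≡ 34 (mod 121)
25^11 ≡ 3 (mod 121)
25^22 ≡ 9 (mod 121)
25^55 ≡ 1 (mod 121) ✓
The smallest such exponent is 55, so the order of 25 is 55.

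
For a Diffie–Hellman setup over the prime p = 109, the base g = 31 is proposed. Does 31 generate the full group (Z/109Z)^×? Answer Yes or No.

φ(109) = 109 − 1 = 108 = 2^2 · 3^3.
It suffices to check that the order of 31 is not a proper divisor of 108: compute 31^(108/q) for q ∈ {2, 3}.
31^54 ≡ 1 (mod 109)  [q = 2: ≡ 1 ✗]
31^36 ≡ 45 (mod 109)  [q = 3: ≢ 1 ✓]
31^54 ≡ 1 shows ord(31) | 54, strictly less than φ(109); not a primitive root.

No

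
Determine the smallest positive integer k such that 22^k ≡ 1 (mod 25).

Since 22 ∈ (Z/25Z)^×, its order divides φ(25) = φ(5^2) = 5·(5−1) = 20 = 2^2 · 5.
Divisors of 20: 1, 2, 4, 5, 10, 20.
Evaluate successive powers at the divisors of 20:
22^1 ≡ 22 (mod 25)
22^2 ≡ 9 (mod 25)
22^4 ≡ 6 (mod 25)
22^5 ≡ 7 (mod 25)
22^10 ≡ 24 (mod 25)
22^20 ≡ 1 (mod 25) ✓
Hence ord(22) = 20.

20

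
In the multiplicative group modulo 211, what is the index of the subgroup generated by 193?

6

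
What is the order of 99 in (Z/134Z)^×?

Since 99 ∈ (Z/134Z)^×, its order divides φ(134) = φ(2)·φ(67) = 1·66 = 66 = 2 · 3 · 11.
Divisors of 66: 1, 2, 3, 6, 11, 22, 33, 66.
Test each divisor d:
99^1 ≡ 99
99^2 ≡ 19
99^3 ≡ 5
99^6 ≡ 25
99^11 ≡ 97
99^22 ≡ 29
99^33 ≡ 133
99^66 ≡ 1
Therefore the multiplicative order of 99 modulo 134 is 66.

66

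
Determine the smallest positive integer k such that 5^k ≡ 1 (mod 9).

The order of 5 must divide φ(9) = φ(3^2) = 3·(3−1) = 6 = 2 · 3.
Divisors of 6: 1, 2, 3, 6.
Evaluate successive powers at the divisors of 6:
5^1 ≡ 5
5^2 ≡ 7
5^3 ≡ 8
5^6 ≡ 1
So ord_9(5) = 6.

6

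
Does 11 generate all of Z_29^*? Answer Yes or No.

Yes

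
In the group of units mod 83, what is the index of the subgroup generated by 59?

2

By Lagrange's theorem, ord_83(59) divides φ(83) = 83 − 1 = 82 = 2 · 41.
Divisors of 82: 1, 2, 41, 82.
Test each divisor d:
59^1 ≡ 59 (mod 83)
59^2 ≡ 78 (mod 83)
59^41 ≡ 1 (mod 83) ✓
Thus |⟨59⟩| = ord(59) = 41.
[(Z/83Z)^× : ⟨59⟩] = 82/41 = 2.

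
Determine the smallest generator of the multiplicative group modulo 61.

2

φ(61) = 61 − 1 = 60 = 2^2 · 3 · 5.
g is a primitive root iff g^(60/q) ≢ 1 (mod 61) for each prime q ∈ {2, 3, 5}.
g = 2: 2^30 ≡ 60; 2^20 ≡ 47; 2^12 ≡ 9 — none is 1, so 2 is a primitive root.
The smallest primitive root modulo 61 is 2.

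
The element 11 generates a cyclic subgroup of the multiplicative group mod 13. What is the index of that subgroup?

1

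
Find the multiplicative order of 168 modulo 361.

171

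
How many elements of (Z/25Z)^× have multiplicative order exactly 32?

φ(25) = φ(5^2) = 5·(5−1) = 20 = 2^2 · 5.
(Z/25Z)^× is cyclic (|G| = 20); a cyclic group of order m has exactly φ(d) elements of each order d | m, and none otherwise.
32 does not divide 20, so no element of (Z/25Z)^× has order 32.

0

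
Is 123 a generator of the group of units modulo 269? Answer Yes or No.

Yes

φ(269) = 269 − 1 = 268 = 2^2 · 67.
123 is a primitive root mod 269 iff 123^(φ(269)/q) ≢ 1 for every prime q | φ(269), i.e. q ∈ {2, 67}.
123^134 ≡ 268 (mod 269)  [q = 2: ≢ 1 ✓]
123^4 ≡ 190 (mod 269)  [q = 67: ≢ 1 ✓]
All checks pass, so 123 has order 268 and is a primitive root modulo 269.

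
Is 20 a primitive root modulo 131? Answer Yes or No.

φ(131) = 131 − 1 = 130 = 2 · 5 · 13.
It suffices to check that the order of 20 is not a proper divisor of 130: compute 20^(130/q) for q ∈ {2, 5, 13}.
20^65 ≡ 1 (mod 131)  [q = 2: ≡ 1 ✗]
20^26 ≡ 61 (mod 131)  [q = 5: ≢ 1 ✓]
20^10 ≡ 39 (mod 131)  [q = 13: ≢ 1 ✓]
The check at q = 2 fails, so 20 generates a proper subgroup.

No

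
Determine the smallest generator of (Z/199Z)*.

φ(199) = 199 − 1 = 198 = 2 · 3^2 · 11.
g is a primitive root iff g^(198/q) ≢ 1 (mod 199) for each prime q ∈ {2, 3, 11}.
g = 2: 2^99 ≡ 1 — hits 1, so not a primitive root.
g = 3: 3^99 ≡ 198; 3^66 ≡ 106; 3^18 ≡ 125 — none is 1, so 3 is a primitive root.
So 3 is the smallest generator of (Z/199Z)^×.

3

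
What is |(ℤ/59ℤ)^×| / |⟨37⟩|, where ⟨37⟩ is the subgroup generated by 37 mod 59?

Since 37 ∈ (Z/59Z)^×, its order divides φ(59) = 59 − 1 = 58 = 2 · 29.
Divisors of 58: 1, 2, 29, 58.
Evaluate successive powers at the divisors of 58:
37^1 ≡ 37 (mod 59)
37^2 ≡ 12 (mod 59)
37^29 ≡ 58 (mod 59)
37^58 ≡ 1 (mod 59) ✓
The order of 37 is 58, so the subgroup it generates has 58 elements.
[(Z/59Z)^× : ⟨37⟩] = 58/58 = 1.

1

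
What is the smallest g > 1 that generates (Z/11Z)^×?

2

φ(11) = 11 − 1 = 10 = 2 · 5.
g is a primitive root iff g^(10/q) ≢ 1 (mod 11) for each prime q ∈ {2, 5}.
g = 2: 2^5 ≡ 10; 2^2 ≡ 4 — none is 1, so 2 is a primitive root.
The smallest primitive root modulo 11 is 2.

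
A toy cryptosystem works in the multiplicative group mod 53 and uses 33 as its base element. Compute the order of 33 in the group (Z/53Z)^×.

52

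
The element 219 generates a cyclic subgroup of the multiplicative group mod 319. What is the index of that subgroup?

20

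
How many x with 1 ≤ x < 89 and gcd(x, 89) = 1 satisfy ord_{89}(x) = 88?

40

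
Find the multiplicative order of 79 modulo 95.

18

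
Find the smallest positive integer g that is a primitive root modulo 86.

3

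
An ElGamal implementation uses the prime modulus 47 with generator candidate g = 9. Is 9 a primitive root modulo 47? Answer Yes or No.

φ(47) = 47 − 1 = 46 = 2 · 23.
Test 9^(46/q) mod 47 for each prime factor q of 46:
9^23 ≡ 1 (mod 47)  [q = 2: ≡ 1 ✗]
9^2 ≡ 34 (mod 47)  [q = 23: ≢ 1 ✓]
9^23 ≡ 1 shows ord(9) | 23, strictly less than φ(47); not a primitive root.

No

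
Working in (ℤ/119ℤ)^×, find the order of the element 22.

ord(22) | φ(119) = φ(7·17) = (7−1)·(17−1) = 6·16 = 96 = 2^5 · 3.
Divisors of 96: 1, 2, 3, 4, 6, 8, 12, 16, 24, 32, 48, 96.
Evaluate successive powers at the divisors of 96:
22^1 ≡ 22 (mod 119)
22^2 ≡ 8 (mod 119)
22^3 ≡ 57 (mod 119)
22^4 ≡ 64 (mod 119)
22^6 ≡ 36 (mod 119)
22^8 ≡ 50 (mod 119)
22^12 ≡ 106 (mod 119)
22^16 ≡ 1 (mod 119) ✓
Hence ord(22) = 16.

16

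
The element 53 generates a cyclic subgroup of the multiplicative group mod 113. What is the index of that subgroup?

The order of 53 must divide φ(113) = 113 − 1 = 112 = 2^4 · 7.
Divisors of 112: 1, 2, 4, 7, 8, 14, 16, 28, 56, 112.
Test each divisor d:
53^1 ≡ 53 (mod 113)
53^2 ≡ 97 (mod 113)
53^4 ≡ 30 (mod 113)
53^7 ≡ 98 (mod 113)
53^8 ≡ 109 (mod 113)
53^14 ≡ 112 (mod 113)
53^16 ≡ 16 (mod 113)
53^28 ≡ 1 (mod 113) ✓
So ord_113(53) = 28, hence |⟨53⟩| = 28.
Index = |(Z/113Z)^×| / |⟨53⟩| = 112 / 28 = 4.

4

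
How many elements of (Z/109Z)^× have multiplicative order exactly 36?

φ(109) = 109 − 1 = 108 = 2^2 · 3^3.
In a cyclic group of order 108, there are φ(d) elements of order d for each divisor d of 108, and zero for non-divisors.
36 = 2^2 · 3^2 divides 108, and φ(36) = 12.

12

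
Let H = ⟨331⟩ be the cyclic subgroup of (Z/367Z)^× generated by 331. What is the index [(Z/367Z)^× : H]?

1

By Lagrange's theorem, ord_367(331) divides φ(367) = 367 − 1 = 366 = 2 · 3 · 61.
Divisors of 366: 1, 2, 3, 6, 61, 122, 183, 366.
Evaluate successive powers at the divisors of 366:
331^1 ≡ 331
331^2 ≡ 195
331^3 ≡ 320
331^6 ≡ 7
331^61 ≡ 84
331^122 ≡ 83
331^183 ≡ 366
331^366 ≡ 1
Thus |⟨331⟩| = ord(331) = 366.
Index = |(Z/367Z)^×| / |⟨331⟩| = 366 / 366 = 1.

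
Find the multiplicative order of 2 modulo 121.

110

By Lagrange's theorem, ord_121(2) divides φ(121) = φ(11^2) = 11·(11−1) = 110 = 2 · 5 · 11.
Divisors of 110: 1, 2, 5, 10, 11, 22, 55, 110.
Evaluate successive powers at the divisors of 110:
2^1 ≡ 2 (mod 121)
2^2 ≡ 4 (mod 121)
2^5 ≡ 32 (mod 121)
2^10 ≡ 56 (mod 121)
2^11 ≡ 112 (mod 121)
2^22 ≡ 81 (mod 121)
2^55 ≡ 120 (mod 121)
2^110 ≡ 1 (mod 121) ✓
So ord_121(2) = 110.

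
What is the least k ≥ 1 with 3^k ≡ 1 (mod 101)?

ord(3) | φ(101) = 101 − 1 = 100 = 2^2 · 5^2.
Divisors of 100: 1, 2, 4, 5, 10, 20, 25, 50, 100.
Compute 3^d (mod 101) for the divisors d until we hit 1:
3^1 ≡ 3 (mod 101)
3^2 ≡ 9 (mod 101)
3^4 ≡ 81 (mod 101)
3^5 ≡ 41 (mod 101)
3^10 ≡ 65 (mod 101)
3^20 ≡ 84 (mod 101)
3^25 ≡ 10 (mod 101)
3^50 ≡ 100 (mod 101)
3^100 ≡ 1 (mod 101) ✓
The smallest such exponent is 100, so the order of 3 is 100.

100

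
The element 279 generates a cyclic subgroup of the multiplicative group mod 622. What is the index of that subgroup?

ord(279) | φ(622) = φ(2)·φ(311) = 1·310 = 310 = 2 · 5 · 31.
Divisors of 310: 1, 2, 5, 10, 31, 62, 155, 310.
Check 279^d mod 622 for each divisor in increasing order:
279^1 ≡ 279
279^2 ≡ 91
279^5 ≡ 291
279^10 ≡ 89
279^31 ≡ 621
279^62 ≡ 1
So ord_622(279) = 62, hence |⟨279⟩| = 62.
Index = |(Z/622Z)^×| / |⟨279⟩| = 310 / 62 = 5.

5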